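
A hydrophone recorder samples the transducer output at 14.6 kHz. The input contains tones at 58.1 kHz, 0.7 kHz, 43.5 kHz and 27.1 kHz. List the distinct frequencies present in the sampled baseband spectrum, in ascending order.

0.3 kHz, 0.7 kHz, 2.1 kHz

fs/2 = 7.3 kHz.
58.1 kHz mod fs = 14.3 kHz.
14.3 kHz > fs/2 = 7.3 kHz, folds to fs − 14.3 kHz = 0.3 kHz.
0.7 kHz ≤ fs/2 = 7.3 kHz, passes unchanged.
43.5 kHz mod fs = 14.3 kHz.
14.3 kHz > fs/2 = 7.3 kHz, folds to fs − 14.3 kHz = 0.3 kHz.
27.1 kHz mod fs = 12.5 kHz.
12.5 kHz > fs/2 = 7.3 kHz, folds to fs − 12.5 kHz = 2.1 kHz.
Distinct values: {0.3 kHz, 0.7 kHz, 2.1 kHz}.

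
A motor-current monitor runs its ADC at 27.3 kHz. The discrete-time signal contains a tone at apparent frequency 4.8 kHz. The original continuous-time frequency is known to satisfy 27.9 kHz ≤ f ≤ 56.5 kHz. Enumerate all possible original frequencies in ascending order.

32.1 kHz, 49.8 kHz

Frequencies that alias to 4.8 kHz are k·fs ± 4.8 kHz for integer k ≥ 0.
k=0: 4.8 kHz.
k=1: 22.5 kHz, 32.1 kHz.
k=2: 49.8 kHz, 59.4 kHz.
k=3: 77.1 kHz, 86.7 kHz.
Within [27.9 kHz, 56.5 kHz]: 32.1 kHz, 49.8 kHz.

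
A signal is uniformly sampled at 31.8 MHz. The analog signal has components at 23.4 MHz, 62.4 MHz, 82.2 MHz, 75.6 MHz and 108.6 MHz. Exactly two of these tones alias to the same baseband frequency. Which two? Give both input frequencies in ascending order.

82.2 MHz, 108.6 MHz

fs/2 = 15.9 MHz.
23.4 MHz > fs/2 = 15.9 MHz, folds to fs − 23.4 MHz = 8.4 MHz.
62.4 MHz mod fs = 30.6 MHz.
30.6 MHz > fs/2 = 15.9 MHz, folds to fs − 30.6 MHz = 1.2 MHz.
82.2 MHz mod fs = 18.6 MHz.
18.6 MHz > fs/2 = 15.9 MHz, folds to fs − 18.6 MHz = 13.2 MHz.
75.6 MHz mod fs = 12 MHz.
12 MHz ≤ fs/2 = 15.9 MHz, appears at 12 MHz.
108.6 MHz mod fs = 13.2 MHz.
13.2 MHz ≤ fs/2 = 15.9 MHz, appears at 13.2 MHz.
82.2 MHz and 108.6 MHz both map to 13.2 MHz.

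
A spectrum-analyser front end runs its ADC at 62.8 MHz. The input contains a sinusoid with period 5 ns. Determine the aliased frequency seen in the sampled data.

T = 5 ns → f = 1/T = 200 MHz.
200 MHz mod fs = 11.6 MHz.
11.6 MHz ≤ fs/2 = 31.4 MHz, appears at 11.6 MHz.

11.6 MHz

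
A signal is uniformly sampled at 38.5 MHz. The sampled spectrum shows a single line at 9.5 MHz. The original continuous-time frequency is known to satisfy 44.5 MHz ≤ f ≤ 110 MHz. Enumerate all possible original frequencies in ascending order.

Frequencies that alias to 9.5 MHz are k·fs ± 9.5 MHz for integer k ≥ 0.
k=0: 9.5 MHz.
k=1: 29 MHz, 48 MHz.
k=2: 67.5 MHz, 86.5 MHz.
k=3: 106 MHz, 125 MHz.
k=4: 144.5 MHz, 163.5 MHz.
Within [44.5 MHz, 110 MHz]: 48 MHz, 67.5 MHz, 86.5 MHz, 106 MHz.

48 MHz, 67.5 MHz, 86.5 MHz, 106 MHz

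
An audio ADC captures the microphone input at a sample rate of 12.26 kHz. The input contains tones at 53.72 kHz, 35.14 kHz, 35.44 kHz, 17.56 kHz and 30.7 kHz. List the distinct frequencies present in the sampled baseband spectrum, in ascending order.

1.34 kHz, 1.64 kHz, 4.68 kHz, 5.3 kHz, 6.08 kHz

fs/2 = 6.13 kHz.
53.72 kHz mod fs = 4.68 kHz.
4.68 kHz ≤ fs/2 = 6.13 kHz, appears at 4.68 kHz.
35.14 kHz mod fs = 10.62 kHz.
10.62 kHz > fs/2 = 6.13 kHz, folds to fs − 10.62 kHz = 1.64 kHz.
35.44 kHz mod fs = 10.92 kHz.
10.92 kHz > fs/2 = 6.13 kHz, folds to fs − 10.92 kHz = 1.34 kHz.
17.56 kHz mod fs = 5.3 kHz.
5.3 kHz ≤ fs/2 = 6.13 kHz, appears at 5.3 kHz.
30.7 kHz mod fs = 6.18 kHz.
6.18 kHz > fs/2 = 6.13 kHz, folds to fs − 6.18 kHz = 6.08 kHz.
Distinct values: {1.34 kHz, 1.64 kHz, 4.68 kHz, 5.3 kHz, 6.08 kHz}.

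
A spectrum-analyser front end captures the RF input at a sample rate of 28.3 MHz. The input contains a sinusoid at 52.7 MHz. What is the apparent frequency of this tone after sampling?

3.9 MHz

52.7 MHz mod fs = 24.4 MHz.
24.4 MHz > fs/2 = 14.15 MHz, folds to fs − 24.4 MHz = 3.9 MHz.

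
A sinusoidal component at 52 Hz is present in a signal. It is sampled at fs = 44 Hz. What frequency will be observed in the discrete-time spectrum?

52 Hz mod fs = 8 Hz.
8 Hz ≤ fs/2 = 22 Hz, appears at 8 Hz.

8 Hz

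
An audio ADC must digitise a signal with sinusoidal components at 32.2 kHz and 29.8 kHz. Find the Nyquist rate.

Highest-frequency component: 32.2 kHz.
Nyquist rate = 2 × 32.2 kHz = 64.4 kHz.

64.4 kHz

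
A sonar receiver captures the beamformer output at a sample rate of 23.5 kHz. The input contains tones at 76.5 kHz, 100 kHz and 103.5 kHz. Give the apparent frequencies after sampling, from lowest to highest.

6 kHz, 9.5 kHz

fs/2 = 11.75 kHz.
76.5 kHz mod fs = 6 kHz.
6 kHz ≤ fs/2 = 11.75 kHz, appears at 6 kHz.
100 kHz mod fs = 6 kHz.
6 kHz ≤ fs/2 = 11.75 kHz, appears at 6 kHz.
103.5 kHz mod fs = 9.5 kHz.
9.5 kHz ≤ fs/2 = 11.75 kHz, appears at 9.5 kHz.
Distinct values: {6 kHz, 9.5 kHz}.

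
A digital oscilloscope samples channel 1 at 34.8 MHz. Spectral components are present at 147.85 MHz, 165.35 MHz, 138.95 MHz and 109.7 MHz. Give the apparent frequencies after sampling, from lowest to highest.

fs/2 = 17.4 MHz.
147.85 MHz mod fs = 8.65 MHz.
8.65 MHz ≤ fs/2 = 17.4 MHz, appears at 8.65 MHz.
165.35 MHz mod fs = 26.15 MHz.
26.15 MHz > fs/2 = 17.4 MHz, folds to fs − 26.15 MHz = 8.65 MHz.
138.95 MHz mod fs = 34.55 MHz.
34.55 MHz > fs/2 = 17.4 MHz, folds to fs − 34.55 MHz = 0.25 MHz.
109.7 MHz mod fs = 5.3 MHz.
5.3 MHz ≤ fs/2 = 17.4 MHz, appears at 5.3 MHz.
Distinct values: {0.25 MHz, 5.3 MHz, 8.65 MHz}.

0.25 MHz, 5.3 MHz, 8.65 MHz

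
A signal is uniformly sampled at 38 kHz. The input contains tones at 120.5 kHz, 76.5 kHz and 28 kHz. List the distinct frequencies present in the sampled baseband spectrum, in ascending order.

fs/2 = 19 kHz.
120.5 kHz mod fs = 6.5 kHz.
6.5 kHz ≤ fs/2 = 19 kHz, appears at 6.5 kHz.
76.5 kHz mod fs = 0.5 kHz.
0.5 kHz ≤ fs/2 = 19 kHz, appears at 0.5 kHz.
28 kHz > fs/2 = 19 kHz, folds to fs − 28 kHz = 10 kHz.
Distinct values: {0.5 kHz, 6.5 kHz, 10 kHz}.

0.5 kHz, 6.5 kHz, 10 kHz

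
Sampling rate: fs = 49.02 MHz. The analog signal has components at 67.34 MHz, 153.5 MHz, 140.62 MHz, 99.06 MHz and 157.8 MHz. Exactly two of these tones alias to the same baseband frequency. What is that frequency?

6.44 MHz

fs/2 = 24.51 MHz.
67.34 MHz mod fs = 18.32 MHz.
18.32 MHz ≤ fs/2 = 24.51 MHz, appears at 18.32 MHz.
153.5 MHz mod fs = 6.44 MHz.
6.44 MHz ≤ fs/2 = 24.51 MHz, appears at 6.44 MHz.
140.62 MHz mod fs = 42.58 MHz.
42.58 MHz > fs/2 = 24.51 MHz, folds to fs − 42.58 MHz = 6.44 MHz.
99.06 MHz mod fs = 1.02 MHz.
1.02 MHz ≤ fs/2 = 24.51 MHz, appears at 1.02 MHz.
157.8 MHz mod fs = 10.74 MHz.
10.74 MHz ≤ fs/2 = 24.51 MHz, appears at 10.74 MHz.
140.62 MHz and 153.5 MHz both map to 6.44 MHz.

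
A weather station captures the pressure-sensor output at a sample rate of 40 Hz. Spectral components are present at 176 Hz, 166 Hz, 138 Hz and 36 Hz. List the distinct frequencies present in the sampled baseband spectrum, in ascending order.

fs/2 = 20 Hz.
176 Hz mod fs = 16 Hz.
16 Hz ≤ fs/2 = 20 Hz, appears at 16 Hz.
166 Hz mod fs = 6 Hz.
6 Hz ≤ fs/2 = 20 Hz, appears at 6 Hz.
138 Hz mod fs = 18 Hz.
18 Hz ≤ fs/2 = 20 Hz, appears at 18 Hz.
36 Hz > fs/2 = 20 Hz, folds to fs − 36 Hz = 4 Hz.
Distinct values: {4 Hz, 6 Hz, 16 Hz, 18 Hz}.

4 Hz, 6 Hz, 16 Hz, 18 Hz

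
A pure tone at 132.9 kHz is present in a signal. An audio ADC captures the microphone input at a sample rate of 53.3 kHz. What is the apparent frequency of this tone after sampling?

26.3 kHz

132.9 kHz mod fs = 26.3 kHz.
26.3 kHz ≤ fs/2 = 26.65 kHz, appears at 26.3 kHz.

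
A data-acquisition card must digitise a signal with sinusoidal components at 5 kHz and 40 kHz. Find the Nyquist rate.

Highest-frequency component: 40 kHz.
Nyquist rate = 2 × 40 kHz = 80 kHz.

80 kHz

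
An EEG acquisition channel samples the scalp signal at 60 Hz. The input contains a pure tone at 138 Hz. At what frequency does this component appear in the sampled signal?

18 Hz

138 Hz mod fs = 18 Hz.
18 Hz ≤ fs/2 = 30 Hz, appears at 18 Hz.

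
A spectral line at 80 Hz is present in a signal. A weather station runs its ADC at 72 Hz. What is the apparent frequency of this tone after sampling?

8 Hz

80 Hz mod fs = 8 Hz.
8 Hz ≤ fs/2 = 36 Hz, appears at 8 Hz.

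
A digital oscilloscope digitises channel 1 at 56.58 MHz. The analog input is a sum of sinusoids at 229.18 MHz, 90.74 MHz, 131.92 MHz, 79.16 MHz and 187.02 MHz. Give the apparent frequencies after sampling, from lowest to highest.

fs/2 = 28.29 MHz.
229.18 MHz mod fs = 2.86 MHz.
2.86 MHz ≤ fs/2 = 28.29 MHz, appears at 2.86 MHz.
90.74 MHz mod fs = 34.16 MHz.
34.16 MHz > fs/2 = 28.29 MHz, folds to fs − 34.16 MHz = 22.42 MHz.
131.92 MHz mod fs = 18.76 MHz.
18.76 MHz ≤ fs/2 = 28.29 MHz, appears at 18.76 MHz.
79.16 MHz mod fs = 22.58 MHz.
22.58 MHz ≤ fs/2 = 28.29 MHz, appears at 22.58 MHz.
187.02 MHz mod fs = 17.28 MHz.
17.28 MHz ≤ fs/2 = 28.29 MHz, appears at 17.28 MHz.
Distinct values: {2.86 MHz, 17.28 MHz, 18.76 MHz, 22.42 MHz, 22.58 MHz}.

2.86 MHz, 17.28 MHz, 18.76 MHz, 22.42 MHz, 22.58 MHz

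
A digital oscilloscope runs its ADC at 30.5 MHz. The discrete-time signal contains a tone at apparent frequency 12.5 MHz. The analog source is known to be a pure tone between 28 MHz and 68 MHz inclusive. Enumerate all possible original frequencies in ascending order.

Frequencies that alias to 12.5 MHz are k·fs ± 12.5 MHz for integer k ≥ 0.
k=0: 12.5 MHz.
k=1: 18 MHz, 43 MHz.
k=2: 48.5 MHz, 73.5 MHz.
k=3: 79 MHz, 104 MHz.
Within [28 MHz, 68 MHz]: 43 MHz, 48.5 MHz.

43 MHz, 48.5 MHz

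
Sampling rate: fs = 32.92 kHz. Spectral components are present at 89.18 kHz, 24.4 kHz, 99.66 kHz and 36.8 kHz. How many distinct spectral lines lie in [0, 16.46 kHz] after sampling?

fs/2 = 16.46 kHz.
89.18 kHz mod fs = 23.34 kHz.
23.34 kHz > fs/2 = 16.46 kHz, folds to fs − 23.34 kHz = 9.58 kHz.
24.4 kHz > fs/2 = 16.46 kHz, folds to fs − 24.4 kHz = 8.52 kHz.
99.66 kHz mod fs = 0.9 kHz.
0.9 kHz ≤ fs/2 = 16.46 kHz, appears at 0.9 kHz.
36.8 kHz mod fs = 3.88 kHz.
3.88 kHz ≤ fs/2 = 16.46 kHz, appears at 3.88 kHz.
Distinct values: {0.9 kHz, 3.88 kHz, 8.52 kHz, 9.58 kHz} → 4.

4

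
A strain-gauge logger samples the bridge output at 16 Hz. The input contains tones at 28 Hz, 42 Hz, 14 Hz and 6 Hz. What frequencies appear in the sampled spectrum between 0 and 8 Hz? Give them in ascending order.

2 Hz, 4 Hz, 6 Hz

fs/2 = 8 Hz.
28 Hz mod fs = 12 Hz.
12 Hz > fs/2 = 8 Hz, folds to fs − 12 Hz = 4 Hz.
42 Hz mod fs = 10 Hz.
10 Hz > fs/2 = 8 Hz, folds to fs − 10 Hz = 6 Hz.
14 Hz > fs/2 = 8 Hz, folds to fs − 14 Hz = 2 Hz.
6 Hz ≤ fs/2 = 8 Hz, passes unchanged.
Distinct values: {2 Hz, 4 Hz, 6 Hz}.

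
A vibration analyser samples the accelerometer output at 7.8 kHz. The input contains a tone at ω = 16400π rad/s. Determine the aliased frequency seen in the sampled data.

ω = 16400π rad/s → f = ω/(2π) = 8200 Hz = 8.2 kHz.
8.2 kHz mod fs = 0.4 kHz.
0.4 kHz ≤ fs/2 = 3.9 kHz, appears at 0.4 kHz.

0.4 kHz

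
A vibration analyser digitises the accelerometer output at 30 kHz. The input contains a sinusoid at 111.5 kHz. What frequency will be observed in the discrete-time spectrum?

8.5 kHz

111.5 kHz mod fs = 21.5 kHz.
21.5 kHz > fs/2 = 15 kHz, folds to fs − 21.5 kHz = 8.5 kHz.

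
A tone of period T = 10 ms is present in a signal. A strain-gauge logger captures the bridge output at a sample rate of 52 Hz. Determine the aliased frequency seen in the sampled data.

4 Hz

T = 10 ms → f = 1/T = 100 Hz.
100 Hz mod fs = 48 Hz.
48 Hz > fs/2 = 26 Hz, folds to fs − 48 Hz = 4 Hz.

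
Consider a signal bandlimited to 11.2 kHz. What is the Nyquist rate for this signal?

22.4 kHz

Nyquist rate = 2 × 11.2 kHz = 22.4 kHz.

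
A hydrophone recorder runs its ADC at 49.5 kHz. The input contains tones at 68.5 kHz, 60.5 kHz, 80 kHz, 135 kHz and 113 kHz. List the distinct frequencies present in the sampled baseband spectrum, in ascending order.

fs/2 = 24.75 kHz.
68.5 kHz mod fs = 19 kHz.
19 kHz ≤ fs/2 = 24.75 kHz, appears at 19 kHz.
60.5 kHz mod fs = 11 kHz.
11 kHz ≤ fs/2 = 24.75 kHz, appears at 11 kHz.
80 kHz mod fs = 30.5 kHz.
30.5 kHz > fs/2 = 24.75 kHz, folds to fs − 30.5 kHz = 19 kHz.
135 kHz mod fs = 36 kHz.
36 kHz > fs/2 = 24.75 kHz, folds to fs − 36 kHz = 13.5 kHz.
113 kHz mod fs = 14 kHz.
14 kHz ≤ fs/2 = 24.75 kHz, appears at 14 kHz.
Distinct values: {11 kHz, 13.5 kHz, 14 kHz, 19 kHz}.

11 kHz, 13.5 kHz, 14 kHz, 19 kHz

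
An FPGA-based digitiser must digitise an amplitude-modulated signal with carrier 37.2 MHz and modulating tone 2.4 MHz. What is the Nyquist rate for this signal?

AM sidebands sit at fc ± fm = 34.8 MHz and 39.6 MHz.
Highest-frequency component: 39.6 MHz.
Nyquist rate = 2 × 39.6 MHz = 79.2 MHz.

79.2 MHz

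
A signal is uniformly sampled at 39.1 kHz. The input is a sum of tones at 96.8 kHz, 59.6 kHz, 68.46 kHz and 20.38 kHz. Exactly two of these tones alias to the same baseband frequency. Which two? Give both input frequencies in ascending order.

59.6 kHz, 96.8 kHz

fs/2 = 19.55 kHz.
96.8 kHz mod fs = 18.6 kHz.
18.6 kHz ≤ fs/2 = 19.55 kHz, appears at 18.6 kHz.
59.6 kHz mod fs = 20.5 kHz.
20.5 kHz > fs/2 = 19.55 kHz, folds to fs − 20.5 kHz = 18.6 kHz.
68.46 kHz mod fs = 29.36 kHz.
29.36 kHz > fs/2 = 19.55 kHz, folds to fs − 29.36 kHz = 9.74 kHz.
20.38 kHz > fs/2 = 19.55 kHz, folds to fs − 20.38 kHz = 18.72 kHz.
59.6 kHz and 96.8 kHz both map to 18.6 kHz.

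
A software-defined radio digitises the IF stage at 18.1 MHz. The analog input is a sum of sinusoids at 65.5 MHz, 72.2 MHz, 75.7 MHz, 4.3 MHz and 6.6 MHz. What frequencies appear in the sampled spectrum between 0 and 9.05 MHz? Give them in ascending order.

fs/2 = 9.05 MHz.
65.5 MHz mod fs = 11.2 MHz.
11.2 MHz > fs/2 = 9.05 MHz, folds to fs − 11.2 MHz = 6.9 MHz.
72.2 MHz mod fs = 17.9 MHz.
17.9 MHz > fs/2 = 9.05 MHz, folds to fs − 17.9 MHz = 0.2 MHz.
75.7 MHz mod fs = 3.3 MHz.
3.3 MHz ≤ fs/2 = 9.05 MHz, appears at 3.3 MHz.
4.3 MHz ≤ fs/2 = 9.05 MHz, passes unchanged.
6.6 MHz ≤ fs/2 = 9.05 MHz, passes unchanged.
Distinct values: {0.2 MHz, 3.3 MHz, 4.3 MHz, 6.6 MHz, 6.9 MHz}.

0.2 MHz, 3.3 MHz, 4.3 MHz, 6.6 MHz, 6.9 MHz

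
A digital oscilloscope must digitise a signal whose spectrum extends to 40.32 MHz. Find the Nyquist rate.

80.64 MHz

Nyquist rate = 2 × 40.32 MHz = 80.64 MHz.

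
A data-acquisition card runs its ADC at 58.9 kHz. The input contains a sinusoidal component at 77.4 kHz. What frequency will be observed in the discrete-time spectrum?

77.4 kHz mod fs = 18.5 kHz.
18.5 kHz ≤ fs/2 = 29.45 kHz, appears at 18.5 kHz.

18.5 kHz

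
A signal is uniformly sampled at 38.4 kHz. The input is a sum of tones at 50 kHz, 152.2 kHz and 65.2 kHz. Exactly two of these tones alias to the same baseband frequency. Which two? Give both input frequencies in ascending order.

50 kHz, 65.2 kHz

fs/2 = 19.2 kHz.
50 kHz mod fs = 11.6 kHz.
11.6 kHz ≤ fs/2 = 19.2 kHz, appears at 11.6 kHz.
152.2 kHz mod fs = 37 kHz.
37 kHz > fs/2 = 19.2 kHz, folds to fs − 37 kHz = 1.4 kHz.
65.2 kHz mod fs = 26.8 kHz.
26.8 kHz > fs/2 = 19.2 kHz, folds to fs − 26.8 kHz = 11.6 kHz.
50 kHz and 65.2 kHz both map to 11.6 kHz.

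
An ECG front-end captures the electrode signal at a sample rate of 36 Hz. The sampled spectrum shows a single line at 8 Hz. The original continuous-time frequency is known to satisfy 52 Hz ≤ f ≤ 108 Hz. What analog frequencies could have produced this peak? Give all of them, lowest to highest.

64 Hz, 80 Hz, 100 Hz

Frequencies that alias to 8 Hz are k·fs ± 8 Hz for integer k ≥ 0.
k=0: 8 Hz.
k=1: 28 Hz, 44 Hz.
k=2: 64 Hz, 80 Hz.
k=3: 100 Hz, 116 Hz.
k=4: 136 Hz, 152 Hz.
Within [52 Hz, 108 Hz]: 64 Hz, 80 Hz, 100 Hz.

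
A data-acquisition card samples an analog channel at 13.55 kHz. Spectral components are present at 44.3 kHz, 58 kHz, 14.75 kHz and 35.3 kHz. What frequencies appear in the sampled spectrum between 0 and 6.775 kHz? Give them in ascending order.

fs/2 = 6.775 kHz.
44.3 kHz mod fs = 3.65 kHz.
3.65 kHz ≤ fs/2 = 6.775 kHz, appears at 3.65 kHz.
58 kHz mod fs = 3.8 kHz.
3.8 kHz ≤ fs/2 = 6.775 kHz, appears at 3.8 kHz.
14.75 kHz mod fs = 1.2 kHz.
1.2 kHz ≤ fs/2 = 6.775 kHz, appears at 1.2 kHz.
35.3 kHz mod fs = 8.2 kHz.
8.2 kHz > fs/2 = 6.775 kHz, folds to fs − 8.2 kHz = 5.35 kHz.
Distinct values: {1.2 kHz, 3.65 kHz, 3.8 kHz, 5.35 kHz}.

1.2 kHz, 3.65 kHz, 3.8 kHz, 5.35 kHz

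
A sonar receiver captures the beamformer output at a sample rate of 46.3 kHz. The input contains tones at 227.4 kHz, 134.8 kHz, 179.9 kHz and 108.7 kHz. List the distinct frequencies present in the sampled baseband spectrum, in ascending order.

4.1 kHz, 5.3 kHz, 16.1 kHz

fs/2 = 23.15 kHz.
227.4 kHz mod fs = 42.2 kHz.
42.2 kHz > fs/2 = 23.15 kHz, folds to fs − 42.2 kHz = 4.1 kHz.
134.8 kHz mod fs = 42.2 kHz.
42.2 kHz > fs/2 = 23.15 kHz, folds to fs − 42.2 kHz = 4.1 kHz.
179.9 kHz mod fs = 41 kHz.
41 kHz > fs/2 = 23.15 kHz, folds to fs − 41 kHz = 5.3 kHz.
108.7 kHz mod fs = 16.1 kHz.
16.1 kHz ≤ fs/2 = 23.15 kHz, appears at 16.1 kHz.
Distinct values: {4.1 kHz, 5.3 kHz, 16.1 kHz}.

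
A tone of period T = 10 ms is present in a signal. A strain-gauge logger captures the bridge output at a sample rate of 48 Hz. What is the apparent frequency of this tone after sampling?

T = 10 ms → f = 1/T = 100 Hz.
100 Hz mod fs = 4 Hz.
4 Hz ≤ fs/2 = 24 Hz, appears at 4 Hz.

4 Hz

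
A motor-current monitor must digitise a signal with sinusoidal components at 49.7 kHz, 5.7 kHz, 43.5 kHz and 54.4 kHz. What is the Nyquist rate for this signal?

108.8 kHz

Highest-frequency component: 54.4 kHz.
Nyquist rate = 2 × 54.4 kHz = 108.8 kHz.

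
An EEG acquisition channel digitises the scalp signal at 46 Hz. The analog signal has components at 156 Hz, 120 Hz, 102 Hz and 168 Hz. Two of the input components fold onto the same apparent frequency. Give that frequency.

fs/2 = 23 Hz.
156 Hz mod fs = 18 Hz.
18 Hz ≤ fs/2 = 23 Hz, appears at 18 Hz.
120 Hz mod fs = 28 Hz.
28 Hz > fs/2 = 23 Hz, folds to fs − 28 Hz = 18 Hz.
102 Hz mod fs = 10 Hz.
10 Hz ≤ fs/2 = 23 Hz, appears at 10 Hz.
168 Hz mod fs = 30 Hz.
30 Hz > fs/2 = 23 Hz, folds to fs − 30 Hz = 16 Hz.
120 Hz and 156 Hz both map to 18 Hz.

18 Hz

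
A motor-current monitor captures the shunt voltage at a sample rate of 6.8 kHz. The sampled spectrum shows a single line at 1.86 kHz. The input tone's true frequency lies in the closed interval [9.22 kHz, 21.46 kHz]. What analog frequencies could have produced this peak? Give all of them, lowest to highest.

11.74 kHz, 15.46 kHz, 18.54 kHz

Frequencies that alias to 1.86 kHz are k·fs ± 1.86 kHz for integer k ≥ 0.
k=0: 1.86 kHz.
k=1: 4.94 kHz, 8.66 kHz.
k=2: 11.74 kHz, 15.46 kHz.
k=3: 18.54 kHz, 22.26 kHz.
k=4: 25.34 kHz, 29.06 kHz.
Within [9.22 kHz, 21.46 kHz]: 11.74 kHz, 15.46 kHz, 18.54 kHz.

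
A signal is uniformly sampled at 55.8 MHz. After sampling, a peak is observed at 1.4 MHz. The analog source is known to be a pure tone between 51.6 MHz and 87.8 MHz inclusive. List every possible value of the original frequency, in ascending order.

Frequencies that alias to 1.4 MHz are k·fs ± 1.4 MHz for integer k ≥ 0.
k=0: 1.4 MHz.
k=1: 54.4 MHz, 57.2 MHz.
k=2: 110.2 MHz, 113 MHz.
Within [51.6 MHz, 87.8 MHz]: 54.4 MHz, 57.2 MHz.

54.4 MHz, 57.2 MHz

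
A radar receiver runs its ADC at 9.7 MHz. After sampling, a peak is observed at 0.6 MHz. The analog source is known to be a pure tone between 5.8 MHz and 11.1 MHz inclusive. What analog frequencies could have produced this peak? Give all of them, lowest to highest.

9.1 MHz, 10.3 MHz

Frequencies that alias to 0.6 MHz are k·fs ± 0.6 MHz for integer k ≥ 0.
k=0: 0.6 MHz.
k=1: 9.1 MHz, 10.3 MHz.
k=2: 18.8 MHz, 20 MHz.
Within [5.8 MHz, 11.1 MHz]: 9.1 MHz, 10.3 MHz.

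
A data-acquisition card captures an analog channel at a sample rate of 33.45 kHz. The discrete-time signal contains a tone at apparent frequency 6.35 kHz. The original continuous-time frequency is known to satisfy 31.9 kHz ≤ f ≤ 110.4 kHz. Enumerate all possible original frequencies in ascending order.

Frequencies that alias to 6.35 kHz are k·fs ± 6.35 kHz for integer k ≥ 0.
k=0: 6.35 kHz.
k=1: 27.1 kHz, 39.8 kHz.
k=2: 60.55 kHz, 73.25 kHz.
k=3: 94 kHz, 106.7 kHz.
k=4: 127.45 kHz, 140.15 kHz.
Within [31.9 kHz, 110.4 kHz]: 39.8 kHz, 60.55 kHz, 73.25 kHz, 94 kHz, 106.7 kHz.

39.8 kHz, 60.55 kHz, 73.25 kHz, 94 kHz, 106.7 kHz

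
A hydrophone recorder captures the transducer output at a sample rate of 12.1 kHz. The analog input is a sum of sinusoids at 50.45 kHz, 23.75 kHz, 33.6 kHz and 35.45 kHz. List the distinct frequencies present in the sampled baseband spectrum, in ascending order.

0.45 kHz, 0.85 kHz, 2.05 kHz, 2.7 kHz

fs/2 = 6.05 kHz.
50.45 kHz mod fs = 2.05 kHz.
2.05 kHz ≤ fs/2 = 6.05 kHz, appears at 2.05 kHz.
23.75 kHz mod fs = 11.65 kHz.
11.65 kHz > fs/2 = 6.05 kHz, folds to fs − 11.65 kHz = 0.45 kHz.
33.6 kHz mod fs = 9.4 kHz.
9.4 kHz > fs/2 = 6.05 kHz, folds to fs − 9.4 kHz = 2.7 kHz.
35.45 kHz mod fs = 11.25 kHz.
11.25 kHz > fs/2 = 6.05 kHz, folds to fs − 11.25 kHz = 0.85 kHz.
Distinct values: {0.45 kHz, 0.85 kHz, 2.05 kHz, 2.7 kHz}.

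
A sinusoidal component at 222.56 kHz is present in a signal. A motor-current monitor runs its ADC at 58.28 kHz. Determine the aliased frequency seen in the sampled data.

10.56 kHz

222.56 kHz mod fs = 47.72 kHz.
47.72 kHz > fs/2 = 29.14 kHz, folds to fs − 47.72 kHz = 10.56 kHz.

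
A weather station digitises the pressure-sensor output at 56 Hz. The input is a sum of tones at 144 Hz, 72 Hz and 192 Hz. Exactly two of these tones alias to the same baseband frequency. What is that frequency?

24 Hz

fs/2 = 28 Hz.
144 Hz mod fs = 32 Hz.
32 Hz > fs/2 = 28 Hz, folds to fs − 32 Hz = 24 Hz.
72 Hz mod fs = 16 Hz.
16 Hz ≤ fs/2 = 28 Hz, appears at 16 Hz.
192 Hz mod fs = 24 Hz.
24 Hz ≤ fs/2 = 28 Hz, appears at 24 Hz.
144 Hz and 192 Hz both map to 24 Hz.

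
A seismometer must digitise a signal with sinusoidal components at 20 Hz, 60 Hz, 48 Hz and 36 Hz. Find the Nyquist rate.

120 Hz

Highest-frequency component: 60 Hz.
Nyquist rate = 2 × 60 Hz = 120 Hz.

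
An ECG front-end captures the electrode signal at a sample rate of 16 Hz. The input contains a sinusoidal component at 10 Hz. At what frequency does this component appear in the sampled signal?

6 Hz

10 Hz > fs/2 = 8 Hz, folds to fs − 10 Hz = 6 Hz.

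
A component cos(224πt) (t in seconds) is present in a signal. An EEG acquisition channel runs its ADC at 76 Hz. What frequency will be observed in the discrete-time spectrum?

36 Hz

ω = 224π rad/s → f = ω/(2π) = 112 Hz.
112 Hz mod fs = 36 Hz.
36 Hz ≤ fs/2 = 38 Hz, appears at 36 Hz.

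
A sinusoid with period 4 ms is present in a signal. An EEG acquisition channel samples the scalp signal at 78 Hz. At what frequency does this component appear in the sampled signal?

16 Hz

T = 4 ms → f = 1/T = 250 Hz.
250 Hz mod fs = 16 Hz.
16 Hz ≤ fs/2 = 39 Hz, appears at 16 Hz.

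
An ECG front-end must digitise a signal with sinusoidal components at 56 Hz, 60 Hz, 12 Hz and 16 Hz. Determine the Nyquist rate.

Highest-frequency component: 60 Hz.
Nyquist rate = 2 × 60 Hz = 120 Hz.

120 Hz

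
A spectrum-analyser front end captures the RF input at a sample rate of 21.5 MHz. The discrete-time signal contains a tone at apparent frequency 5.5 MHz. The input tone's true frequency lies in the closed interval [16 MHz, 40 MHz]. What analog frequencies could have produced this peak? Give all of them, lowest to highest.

16 MHz, 27 MHz, 37.5 MHz

Frequencies that alias to 5.5 MHz are k·fs ± 5.5 MHz for integer k ≥ 0.
k=0: 5.5 MHz.
k=1: 16 MHz, 27 MHz.
k=2: 37.5 MHz, 48.5 MHz.
k=3: 59 MHz, 70 MHz.
Within [16 MHz, 40 MHz]: 16 MHz, 27 MHz, 37.5 MHz.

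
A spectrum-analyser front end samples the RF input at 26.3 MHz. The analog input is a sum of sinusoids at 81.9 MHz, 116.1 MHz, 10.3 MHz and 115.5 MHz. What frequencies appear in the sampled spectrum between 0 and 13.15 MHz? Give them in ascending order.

3 MHz, 10.3 MHz, 10.9 MHz

fs/2 = 13.15 MHz.
81.9 MHz mod fs = 3 MHz.
3 MHz ≤ fs/2 = 13.15 MHz, appears at 3 MHz.
116.1 MHz mod fs = 10.9 MHz.
10.9 MHz ≤ fs/2 = 13.15 MHz, appears at 10.9 MHz.
10.3 MHz ≤ fs/2 = 13.15 MHz, passes unchanged.
115.5 MHz mod fs = 10.3 MHz.
10.3 MHz ≤ fs/2 = 13.15 MHz, appears at 10.3 MHz.
Distinct values: {3 MHz, 10.3 MHz, 10.9 MHz}.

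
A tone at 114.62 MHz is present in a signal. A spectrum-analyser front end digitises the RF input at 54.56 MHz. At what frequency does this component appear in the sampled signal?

114.62 MHz mod fs = 5.5 MHz.
5.5 MHz ≤ fs/2 = 27.28 MHz, appears at 5.5 MHz.

5.5 MHz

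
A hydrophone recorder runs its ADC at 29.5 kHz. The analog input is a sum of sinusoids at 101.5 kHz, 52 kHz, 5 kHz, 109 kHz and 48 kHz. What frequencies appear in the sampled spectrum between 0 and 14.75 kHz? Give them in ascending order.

fs/2 = 14.75 kHz.
101.5 kHz mod fs = 13 kHz.
13 kHz ≤ fs/2 = 14.75 kHz, appears at 13 kHz.
52 kHz mod fs = 22.5 kHz.
22.5 kHz > fs/2 = 14.75 kHz, folds to fs − 22.5 kHz = 7 kHz.
5 kHz ≤ fs/2 = 14.75 kHz, passes unchanged.
109 kHz mod fs = 20.5 kHz.
20.5 kHz > fs/2 = 14.75 kHz, folds to fs − 20.5 kHz = 9 kHz.
48 kHz mod fs = 18.5 kHz.
18.5 kHz > fs/2 = 14.75 kHz, folds to fs − 18.5 kHz = 11 kHz.
Distinct values: {5 kHz, 7 kHz, 9 kHz, 11 kHz, 13 kHz}.

5 kHz, 7 kHz, 9 kHz, 11 kHz, 13 kHz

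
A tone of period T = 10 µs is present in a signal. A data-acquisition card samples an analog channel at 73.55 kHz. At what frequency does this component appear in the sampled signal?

T = 10 µs → f = 1/T = 100 kHz.
100 kHz mod fs = 26.45 kHz.
26.45 kHz ≤ fs/2 = 36.775 kHz, appears at 26.45 kHz.

26.45 kHz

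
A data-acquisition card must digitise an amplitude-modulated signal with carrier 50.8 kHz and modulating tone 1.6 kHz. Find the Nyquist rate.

104.8 kHz

AM sidebands sit at fc ± fm = 49.2 kHz and 52.4 kHz.
Highest-frequency component: 52.4 kHz.
Nyquist rate = 2 × 52.4 kHz = 104.8 kHz.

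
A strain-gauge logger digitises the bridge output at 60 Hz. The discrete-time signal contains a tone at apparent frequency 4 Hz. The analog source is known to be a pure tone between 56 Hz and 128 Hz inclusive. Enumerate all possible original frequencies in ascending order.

Frequencies that alias to 4 Hz are k·fs ± 4 Hz for integer k ≥ 0.
k=0: 4 Hz.
k=1: 56 Hz, 64 Hz.
k=2: 116 Hz, 124 Hz.
k=3: 176 Hz, 184 Hz.
Within [56 Hz, 128 Hz]: 56 Hz, 64 Hz, 116 Hz, 124 Hz.

56 Hz, 64 Hz, 116 Hz, 124 Hz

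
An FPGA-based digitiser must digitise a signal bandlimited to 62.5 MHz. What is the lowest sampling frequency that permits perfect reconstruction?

125 MHz

Nyquist rate = 2 × 62.5 MHz = 125 MHz.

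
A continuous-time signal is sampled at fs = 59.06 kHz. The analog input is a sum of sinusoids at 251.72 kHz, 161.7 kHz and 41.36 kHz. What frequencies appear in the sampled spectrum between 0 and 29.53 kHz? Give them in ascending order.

fs/2 = 29.53 kHz.
251.72 kHz mod fs = 15.48 kHz.
15.48 kHz ≤ fs/2 = 29.53 kHz, appears at 15.48 kHz.
161.7 kHz mod fs = 43.58 kHz.
43.58 kHz > fs/2 = 29.53 kHz, folds to fs − 43.58 kHz = 15.48 kHz.
41.36 kHz > fs/2 = 29.53 kHz, folds to fs − 41.36 kHz = 17.7 kHz.
Distinct values: {15.48 kHz, 17.7 kHz}.

15.48 kHz, 17.7 kHz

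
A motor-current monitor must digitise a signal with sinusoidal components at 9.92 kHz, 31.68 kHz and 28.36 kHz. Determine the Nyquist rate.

Highest-frequency component: 31.68 kHz.
Nyquist rate = 2 × 31.68 kHz = 63.36 kHz.

63.36 kHz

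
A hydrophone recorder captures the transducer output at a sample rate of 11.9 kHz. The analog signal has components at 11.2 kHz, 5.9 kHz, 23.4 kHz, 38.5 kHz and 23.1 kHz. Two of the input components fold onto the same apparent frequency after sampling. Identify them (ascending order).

11.2 kHz, 23.1 kHz

fs/2 = 5.95 kHz.
11.2 kHz > fs/2 = 5.95 kHz, folds to fs − 11.2 kHz = 0.7 kHz.
5.9 kHz ≤ fs/2 = 5.95 kHz, passes unchanged.
23.4 kHz mod fs = 11.5 kHz.
11.5 kHz > fs/2 = 5.95 kHz, folds to fs − 11.5 kHz = 0.4 kHz.
38.5 kHz mod fs = 2.8 kHz.
2.8 kHz ≤ fs/2 = 5.95 kHz, appears at 2.8 kHz.
23.1 kHz mod fs = 11.2 kHz.
11.2 kHz > fs/2 = 5.95 kHz, folds to fs − 11.2 kHz = 0.7 kHz.
11.2 kHz and 23.1 kHz both map to 0.7 kHz.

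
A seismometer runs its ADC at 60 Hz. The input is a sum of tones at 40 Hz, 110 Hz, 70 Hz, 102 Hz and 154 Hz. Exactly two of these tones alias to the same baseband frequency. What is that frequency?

10 Hz

fs/2 = 30 Hz.
40 Hz > fs/2 = 30 Hz, folds to fs − 40 Hz = 20 Hz.
110 Hz mod fs = 50 Hz.
50 Hz > fs/2 = 30 Hz, folds to fs − 50 Hz = 10 Hz.
70 Hz mod fs = 10 Hz.
10 Hz ≤ fs/2 = 30 Hz, appears at 10 Hz.
102 Hz mod fs = 42 Hz.
42 Hz > fs/2 = 30 Hz, folds to fs − 42 Hz = 18 Hz.
154 Hz mod fs = 34 Hz.
34 Hz > fs/2 = 30 Hz, folds to fs − 34 Hz = 26 Hz.
70 Hz and 110 Hz both map to 10 Hz.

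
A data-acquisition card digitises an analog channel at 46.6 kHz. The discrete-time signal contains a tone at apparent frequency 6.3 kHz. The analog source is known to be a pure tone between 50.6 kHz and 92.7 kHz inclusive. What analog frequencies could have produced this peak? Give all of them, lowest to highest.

52.9 kHz, 86.9 kHz

Frequencies that alias to 6.3 kHz are k·fs ± 6.3 kHz for integer k ≥ 0.
k=0: 6.3 kHz.
k=1: 40.3 kHz, 52.9 kHz.
k=2: 86.9 kHz, 99.5 kHz.
k=3: 133.5 kHz, 146.1 kHz.
Within [50.6 kHz, 92.7 kHz]: 52.9 kHz, 86.9 kHz.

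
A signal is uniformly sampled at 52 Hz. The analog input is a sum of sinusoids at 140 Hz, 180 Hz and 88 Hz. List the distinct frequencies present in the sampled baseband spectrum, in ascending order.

fs/2 = 26 Hz.
140 Hz mod fs = 36 Hz.
36 Hz > fs/2 = 26 Hz, folds to fs − 36 Hz = 16 Hz.
180 Hz mod fs = 24 Hz.
24 Hz ≤ fs/2 = 26 Hz, appears at 24 Hz.
88 Hz mod fs = 36 Hz.
36 Hz > fs/2 = 26 Hz, folds to fs − 36 Hz = 16 Hz.
Distinct values: {16 Hz, 24 Hz}.

16 Hz, 24 Hz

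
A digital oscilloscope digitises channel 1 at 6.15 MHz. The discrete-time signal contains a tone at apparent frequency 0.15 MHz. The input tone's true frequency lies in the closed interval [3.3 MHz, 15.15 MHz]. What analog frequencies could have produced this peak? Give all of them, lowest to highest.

Frequencies that alias to 0.15 MHz are k·fs ± 0.15 MHz for integer k ≥ 0.
k=0: 0.15 MHz.
k=1: 6 MHz, 6.3 MHz.
k=2: 12.15 MHz, 12.45 MHz.
k=3: 18.3 MHz, 18.6 MHz.
Within [3.3 MHz, 15.15 MHz]: 6 MHz, 6.3 MHz, 12.15 MHz, 12.45 MHz.

6 MHz, 6.3 MHz, 12.15 MHz, 12.45 MHz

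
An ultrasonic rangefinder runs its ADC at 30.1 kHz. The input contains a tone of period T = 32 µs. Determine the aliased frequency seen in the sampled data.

T = 32 µs → f = 1/T = 31.25 kHz.
31.25 kHz mod fs = 1.15 kHz.
1.15 kHz ≤ fs/2 = 15.05 kHz, appears at 1.15 kHz.

1.15 kHz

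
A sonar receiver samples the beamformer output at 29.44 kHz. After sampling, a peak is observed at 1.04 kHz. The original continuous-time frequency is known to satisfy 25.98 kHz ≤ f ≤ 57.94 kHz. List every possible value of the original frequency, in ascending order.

Frequencies that alias to 1.04 kHz are k·fs ± 1.04 kHz for integer k ≥ 0.
k=0: 1.04 kHz.
k=1: 28.4 kHz, 30.48 kHz.
k=2: 57.84 kHz, 59.92 kHz.
k=3: 87.28 kHz, 89.36 kHz.
Within [25.98 kHz, 57.94 kHz]: 28.4 kHz, 30.48 kHz, 57.84 kHz.

28.4 kHz, 30.48 kHz, 57.84 kHz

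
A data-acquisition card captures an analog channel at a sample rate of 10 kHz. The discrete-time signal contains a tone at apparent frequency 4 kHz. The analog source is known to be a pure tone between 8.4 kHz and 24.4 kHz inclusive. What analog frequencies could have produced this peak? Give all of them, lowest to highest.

Frequencies that alias to 4 kHz are k·fs ± 4 kHz for integer k ≥ 0.
k=0: 4 kHz.
k=1: 6 kHz, 14 kHz.
k=2: 16 kHz, 24 kHz.
k=3: 26 kHz, 34 kHz.
Within [8.4 kHz, 24.4 kHz]: 14 kHz, 16 kHz, 24 kHz.

14 kHz, 16 kHz, 24 kHz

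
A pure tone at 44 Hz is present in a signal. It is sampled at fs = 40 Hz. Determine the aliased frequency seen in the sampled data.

44 Hz mod fs = 4 Hz.
4 Hz ≤ fs/2 = 20 Hz, appears at 4 Hz.

4 Hz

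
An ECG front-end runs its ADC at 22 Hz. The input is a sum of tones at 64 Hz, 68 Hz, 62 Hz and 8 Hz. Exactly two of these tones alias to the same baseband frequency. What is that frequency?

fs/2 = 11 Hz.
64 Hz mod fs = 20 Hz.
20 Hz > fs/2 = 11 Hz, folds to fs − 20 Hz = 2 Hz.
68 Hz mod fs = 2 Hz.
2 Hz ≤ fs/2 = 11 Hz, appears at 2 Hz.
62 Hz mod fs = 18 Hz.
18 Hz > fs/2 = 11 Hz, folds to fs − 18 Hz = 4 Hz.
8 Hz ≤ fs/2 = 11 Hz, passes unchanged.
64 Hz and 68 Hz both map to 2 Hz.

2 Hz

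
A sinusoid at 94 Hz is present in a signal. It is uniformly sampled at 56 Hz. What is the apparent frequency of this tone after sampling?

18 Hz

94 Hz mod fs = 38 Hz.
38 Hz > fs/2 = 28 Hz, folds to fs − 38 Hz = 18 Hz.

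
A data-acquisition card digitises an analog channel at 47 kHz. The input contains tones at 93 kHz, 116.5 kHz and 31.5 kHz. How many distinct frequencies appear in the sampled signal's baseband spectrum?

fs/2 = 23.5 kHz.
93 kHz mod fs = 46 kHz.
46 kHz > fs/2 = 23.5 kHz, folds to fs − 46 kHz = 1 kHz.
116.5 kHz mod fs = 22.5 kHz.
22.5 kHz ≤ fs/2 = 23.5 kHz, appears at 22.5 kHz.
31.5 kHz > fs/2 = 23.5 kHz, folds to fs − 31.5 kHz = 15.5 kHz.
Distinct values: {1 kHz, 15.5 kHz, 22.5 kHz} → 3.

3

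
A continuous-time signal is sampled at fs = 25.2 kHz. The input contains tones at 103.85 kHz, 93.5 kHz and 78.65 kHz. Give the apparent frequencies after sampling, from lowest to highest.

3.05 kHz, 7.3 kHz

fs/2 = 12.6 kHz.
103.85 kHz mod fs = 3.05 kHz.
3.05 kHz ≤ fs/2 = 12.6 kHz, appears at 3.05 kHz.
93.5 kHz mod fs = 17.9 kHz.
17.9 kHz > fs/2 = 12.6 kHz, folds to fs − 17.9 kHz = 7.3 kHz.
78.65 kHz mod fs = 3.05 kHz.
3.05 kHz ≤ fs/2 = 12.6 kHz, appears at 3.05 kHz.
Distinct values: {3.05 kHz, 7.3 kHz}.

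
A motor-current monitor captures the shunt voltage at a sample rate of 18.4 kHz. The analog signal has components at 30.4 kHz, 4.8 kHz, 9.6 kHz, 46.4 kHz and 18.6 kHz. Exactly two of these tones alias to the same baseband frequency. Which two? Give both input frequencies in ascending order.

9.6 kHz, 46.4 kHz

fs/2 = 9.2 kHz.
30.4 kHz mod fs = 12 kHz.
12 kHz > fs/2 = 9.2 kHz, folds to fs − 12 kHz = 6.4 kHz.
4.8 kHz ≤ fs/2 = 9.2 kHz, passes unchanged.
9.6 kHz > fs/2 = 9.2 kHz, folds to fs − 9.6 kHz = 8.8 kHz.
46.4 kHz mod fs = 9.6 kHz.
9.6 kHz > fs/2 = 9.2 kHz, folds to fs − 9.6 kHz = 8.8 kHz.
18.6 kHz mod fs = 0.2 kHz.
0.2 kHz ≤ fs/2 = 9.2 kHz, appears at 0.2 kHz.
9.6 kHz and 46.4 kHz both map to 8.8 kHz.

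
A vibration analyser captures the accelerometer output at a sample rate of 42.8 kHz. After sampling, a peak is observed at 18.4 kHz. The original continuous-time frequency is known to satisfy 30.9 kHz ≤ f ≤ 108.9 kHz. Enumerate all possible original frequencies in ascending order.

Frequencies that alias to 18.4 kHz are k·fs ± 18.4 kHz for integer k ≥ 0.
k=0: 18.4 kHz.
k=1: 24.4 kHz, 61.2 kHz.
k=2: 67.2 kHz, 104 kHz.
k=3: 110 kHz, 146.8 kHz.
Within [30.9 kHz, 108.9 kHz]: 61.2 kHz, 67.2 kHz, 104 kHz.

61.2 kHz, 67.2 kHz, 104 kHz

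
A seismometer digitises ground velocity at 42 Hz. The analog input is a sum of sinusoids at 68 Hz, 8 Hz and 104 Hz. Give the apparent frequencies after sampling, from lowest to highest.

8 Hz, 16 Hz, 20 Hz

fs/2 = 21 Hz.
68 Hz mod fs = 26 Hz.
26 Hz > fs/2 = 21 Hz, folds to fs − 26 Hz = 16 Hz.
8 Hz ≤ fs/2 = 21 Hz, passes unchanged.
104 Hz mod fs = 20 Hz.
20 Hz ≤ fs/2 = 21 Hz, appears at 20 Hz.
Distinct values: {8 Hz, 16 Hz, 20 Hz}.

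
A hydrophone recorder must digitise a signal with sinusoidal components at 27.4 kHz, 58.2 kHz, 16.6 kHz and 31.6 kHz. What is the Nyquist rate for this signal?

116.4 kHz

Highest-frequency component: 58.2 kHz.
Nyquist rate = 2 × 58.2 kHz = 116.4 kHz.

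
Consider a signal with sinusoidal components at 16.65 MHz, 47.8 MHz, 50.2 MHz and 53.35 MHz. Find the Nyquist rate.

Highest-frequency component: 53.35 MHz.
Nyquist rate = 2 × 53.35 MHz = 106.7 MHz.

106.7 MHz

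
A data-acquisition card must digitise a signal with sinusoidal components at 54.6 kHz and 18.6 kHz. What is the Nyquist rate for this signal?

Highest-frequency component: 54.6 kHz.
Nyquist rate = 2 × 54.6 kHz = 109.2 kHz.

109.2 kHz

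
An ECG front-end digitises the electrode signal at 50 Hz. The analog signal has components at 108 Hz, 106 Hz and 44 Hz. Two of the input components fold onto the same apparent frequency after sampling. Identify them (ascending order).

44 Hz, 106 Hz

fs/2 = 25 Hz.
108 Hz mod fs = 8 Hz.
8 Hz ≤ fs/2 = 25 Hz, appears at 8 Hz.
106 Hz mod fs = 6 Hz.
6 Hz ≤ fs/2 = 25 Hz, appears at 6 Hz.
44 Hz > fs/2 = 25 Hz, folds to fs − 44 Hz = 6 Hz.
44 Hz and 106 Hz both map to 6 Hz.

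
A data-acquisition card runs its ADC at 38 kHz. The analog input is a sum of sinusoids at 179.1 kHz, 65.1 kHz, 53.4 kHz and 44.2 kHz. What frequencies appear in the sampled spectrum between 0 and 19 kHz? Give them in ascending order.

fs/2 = 19 kHz.
179.1 kHz mod fs = 27.1 kHz.
27.1 kHz > fs/2 = 19 kHz, folds to fs − 27.1 kHz = 10.9 kHz.
65.1 kHz mod fs = 27.1 kHz.
27.1 kHz > fs/2 = 19 kHz, folds to fs − 27.1 kHz = 10.9 kHz.
53.4 kHz mod fs = 15.4 kHz.
15.4 kHz ≤ fs/2 = 19 kHz, appears at 15.4 kHz.
44.2 kHz mod fs = 6.2 kHz.
6.2 kHz ≤ fs/2 = 19 kHz, appears at 6.2 kHz.
Distinct values: {6.2 kHz, 10.9 kHz, 15.4 kHz}.

6.2 kHz, 10.9 kHz, 15.4 kHz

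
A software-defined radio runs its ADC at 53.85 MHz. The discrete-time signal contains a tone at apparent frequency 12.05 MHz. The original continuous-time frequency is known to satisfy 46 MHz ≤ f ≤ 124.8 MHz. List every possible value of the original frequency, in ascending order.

65.9 MHz, 95.65 MHz, 119.75 MHz

Frequencies that alias to 12.05 MHz are k·fs ± 12.05 MHz for integer k ≥ 0.
k=0: 12.05 MHz.
k=1: 41.8 MHz, 65.9 MHz.
k=2: 95.65 MHz, 119.75 MHz.
k=3: 149.5 MHz, 173.6 MHz.
Within [46 MHz, 124.8 MHz]: 65.9 MHz, 95.65 MHz, 119.75 MHz.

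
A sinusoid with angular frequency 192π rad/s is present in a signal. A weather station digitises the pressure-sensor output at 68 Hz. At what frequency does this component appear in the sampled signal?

28 Hz

ω = 192π rad/s → f = ω/(2π) = 96 Hz.
96 Hz mod fs = 28 Hz.
28 Hz ≤ fs/2 = 34 Hz, appears at 28 Hz.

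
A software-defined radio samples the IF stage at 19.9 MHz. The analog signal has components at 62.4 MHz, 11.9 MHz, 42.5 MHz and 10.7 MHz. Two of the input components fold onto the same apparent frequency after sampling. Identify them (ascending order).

42.5 MHz, 62.4 MHz

fs/2 = 9.95 MHz.
62.4 MHz mod fs = 2.7 MHz.
2.7 MHz ≤ fs/2 = 9.95 MHz, appears at 2.7 MHz.
11.9 MHz > fs/2 = 9.95 MHz, folds to fs − 11.9 MHz = 8 MHz.
42.5 MHz mod fs = 2.7 MHz.
2.7 MHz ≤ fs/2 = 9.95 MHz, appears at 2.7 MHz.
10.7 MHz > fs/2 = 9.95 MHz, folds to fs − 10.7 MHz = 9.2 MHz.
42.5 MHz and 62.4 MHz both map to 2.7 MHz.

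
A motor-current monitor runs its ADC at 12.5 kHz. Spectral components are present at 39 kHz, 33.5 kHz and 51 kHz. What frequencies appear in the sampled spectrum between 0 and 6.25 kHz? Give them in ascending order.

1 kHz, 1.5 kHz, 4 kHz

fs/2 = 6.25 kHz.
39 kHz mod fs = 1.5 kHz.
1.5 kHz ≤ fs/2 = 6.25 kHz, appears at 1.5 kHz.
33.5 kHz mod fs = 8.5 kHz.
8.5 kHz > fs/2 = 6.25 kHz, folds to fs − 8.5 kHz = 4 kHz.
51 kHz mod fs = 1 kHz.
1 kHz ≤ fs/2 = 6.25 kHz, appears at 1 kHz.
Distinct values: {1 kHz, 1.5 kHz, 4 kHz}.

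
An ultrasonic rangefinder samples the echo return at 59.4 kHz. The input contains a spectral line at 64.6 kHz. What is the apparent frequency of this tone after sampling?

64.6 kHz mod fs = 5.2 kHz.
5.2 kHz ≤ fs/2 = 29.7 kHz, appears at 5.2 kHz.

5.2 kHz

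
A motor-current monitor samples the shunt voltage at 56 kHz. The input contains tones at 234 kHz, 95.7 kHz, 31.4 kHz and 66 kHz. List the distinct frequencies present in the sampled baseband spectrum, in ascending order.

fs/2 = 28 kHz.
234 kHz mod fs = 10 kHz.
10 kHz ≤ fs/2 = 28 kHz, appears at 10 kHz.
95.7 kHz mod fs = 39.7 kHz.
39.7 kHz > fs/2 = 28 kHz, folds to fs − 39.7 kHz = 16.3 kHz.
31.4 kHz > fs/2 = 28 kHz, folds to fs − 31.4 kHz = 24.6 kHz.
66 kHz mod fs = 10 kHz.
10 kHz ≤ fs/2 = 28 kHz, appears at 10 kHz.
Distinct values: {10 kHz, 16.3 kHz, 24.6 kHz}.

10 kHz, 16.3 kHz, 24.6 kHz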